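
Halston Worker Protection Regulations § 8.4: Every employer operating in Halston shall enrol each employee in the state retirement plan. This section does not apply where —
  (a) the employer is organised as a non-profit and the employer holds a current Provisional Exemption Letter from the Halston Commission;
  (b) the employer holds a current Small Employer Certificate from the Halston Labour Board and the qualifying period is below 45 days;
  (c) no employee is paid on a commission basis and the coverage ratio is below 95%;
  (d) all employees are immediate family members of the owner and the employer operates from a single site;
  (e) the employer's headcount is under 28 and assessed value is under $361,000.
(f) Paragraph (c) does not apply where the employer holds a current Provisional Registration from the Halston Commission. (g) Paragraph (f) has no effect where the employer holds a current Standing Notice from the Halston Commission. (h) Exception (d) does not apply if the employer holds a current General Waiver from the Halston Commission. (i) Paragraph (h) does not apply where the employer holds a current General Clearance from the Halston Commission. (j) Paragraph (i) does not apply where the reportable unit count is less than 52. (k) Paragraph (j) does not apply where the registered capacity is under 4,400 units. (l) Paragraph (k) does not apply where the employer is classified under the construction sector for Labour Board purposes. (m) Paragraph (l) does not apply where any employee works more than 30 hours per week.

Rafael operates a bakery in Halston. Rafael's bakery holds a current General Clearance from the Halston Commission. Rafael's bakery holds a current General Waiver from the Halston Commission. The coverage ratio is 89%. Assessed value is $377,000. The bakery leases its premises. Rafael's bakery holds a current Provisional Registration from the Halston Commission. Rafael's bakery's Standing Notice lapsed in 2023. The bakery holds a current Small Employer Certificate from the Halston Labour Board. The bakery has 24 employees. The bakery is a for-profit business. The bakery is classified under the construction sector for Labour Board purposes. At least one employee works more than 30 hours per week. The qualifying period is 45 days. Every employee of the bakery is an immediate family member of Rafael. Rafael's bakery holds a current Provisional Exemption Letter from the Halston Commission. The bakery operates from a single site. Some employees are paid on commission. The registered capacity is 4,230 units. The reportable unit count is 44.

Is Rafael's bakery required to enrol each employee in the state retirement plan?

No — exception (d) applies; Rafael's bakery is not required to enrol each employee in the state retirement plan.

Exception (a) fails — the employer is for-profit.
Exception (b) requires that the qualifying period is below 45 days; but the qualifying period is 45 days, not below 45 days, so (b) is unavailable.
Exception (c) requires that no employee is paid on a commission basis; but some employees are paid on commission, so (c) is unavailable.
Exception (d): every employee is an immediate family member; the employer operates from a single site — every condition holds. Applying paragraphs (h)–(m): (h) would limit (d) — a current General Waiver is held — but (i) sets (h) aside: (i) is triggered — a current General Clearance is held. (j) applies (the reportable unit count is 44, less than the 52 limit), but is set aside by (k): (k) is triggered — the registered capacity is 4,230 units, under the 4,400 units limit. (l) would limit (k) — the bakery is classified under the construction sector — but (m) sets (l) aside: (m) is triggered — at least one employee exceeds 30 hours/week. Exception (d) stands.
Exception (e) fails — assessed value is $377,000, not under $361,000.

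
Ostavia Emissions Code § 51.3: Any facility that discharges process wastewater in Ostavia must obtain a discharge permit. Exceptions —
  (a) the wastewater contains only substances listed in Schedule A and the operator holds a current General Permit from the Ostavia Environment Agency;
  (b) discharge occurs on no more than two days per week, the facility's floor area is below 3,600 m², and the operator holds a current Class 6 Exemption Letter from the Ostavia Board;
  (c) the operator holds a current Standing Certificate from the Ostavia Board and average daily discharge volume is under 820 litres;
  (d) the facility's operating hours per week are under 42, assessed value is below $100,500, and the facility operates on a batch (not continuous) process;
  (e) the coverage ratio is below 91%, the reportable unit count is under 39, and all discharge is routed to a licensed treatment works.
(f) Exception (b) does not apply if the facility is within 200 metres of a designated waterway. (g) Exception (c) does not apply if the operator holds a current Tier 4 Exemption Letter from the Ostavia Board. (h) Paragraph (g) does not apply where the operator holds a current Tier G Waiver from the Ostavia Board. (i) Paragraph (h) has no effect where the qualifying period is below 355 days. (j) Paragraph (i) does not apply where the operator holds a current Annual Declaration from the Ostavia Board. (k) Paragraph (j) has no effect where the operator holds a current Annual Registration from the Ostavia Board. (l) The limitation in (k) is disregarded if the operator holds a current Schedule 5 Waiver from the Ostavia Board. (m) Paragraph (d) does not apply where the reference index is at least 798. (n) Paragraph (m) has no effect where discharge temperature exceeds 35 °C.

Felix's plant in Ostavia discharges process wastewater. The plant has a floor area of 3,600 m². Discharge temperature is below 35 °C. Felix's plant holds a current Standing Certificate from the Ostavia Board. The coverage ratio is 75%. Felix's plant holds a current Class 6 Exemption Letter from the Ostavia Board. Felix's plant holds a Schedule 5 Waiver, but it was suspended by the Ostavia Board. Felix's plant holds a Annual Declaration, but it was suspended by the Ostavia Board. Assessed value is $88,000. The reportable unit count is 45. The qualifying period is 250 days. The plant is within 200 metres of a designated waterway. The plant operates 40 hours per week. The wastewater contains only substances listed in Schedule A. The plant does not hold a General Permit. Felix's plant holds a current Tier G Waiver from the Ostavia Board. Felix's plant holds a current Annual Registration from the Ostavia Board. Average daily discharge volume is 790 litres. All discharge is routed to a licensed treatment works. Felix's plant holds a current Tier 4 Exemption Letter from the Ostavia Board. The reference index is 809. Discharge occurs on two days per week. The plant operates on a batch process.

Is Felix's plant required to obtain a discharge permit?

Yes — Felix's plant must obtain a discharge permit.

Exception (a) does not apply: no General Permit is held.
Exception (b) fails — the facility's floor area is 3,600 m², not below 3,600 m².
Exception (c)'s conditions are all satisfied: a current Standing Certificate is held; average daily discharge volume is 790 litres, under the 820 litres limit. But: (g) applies — a current Tier 4 Exemption Letter is held. (h) would limit (g) — a current Tier G Waiver is held — but (i) sets (h) aside: (i) is triggered — the qualifying period is 250 days, below the 355 days limit. (j), which would lift (i), does not operate here — there is no Annual Declaration in force. (c) is therefore removed.
Exception (d): the facility's operating hours per week are 40, under the 42 limit; assessed value is $88,000, below the $100,500 limit; the facility operates on a batch process — every condition holds. However, paragraphs (m)–(n) must be considered: (m) operates against (d): the reference index is 809, meeting the 798 threshold. (n) is not engaged (discharge temperature is below 35 °C), so (m) stands. (d) is therefore removed.
Exception (e) requires that the reportable unit count is under 39; but the reportable unit count is 45, not under 39, so (e) is unavailable.
No exception displaces § 51.3.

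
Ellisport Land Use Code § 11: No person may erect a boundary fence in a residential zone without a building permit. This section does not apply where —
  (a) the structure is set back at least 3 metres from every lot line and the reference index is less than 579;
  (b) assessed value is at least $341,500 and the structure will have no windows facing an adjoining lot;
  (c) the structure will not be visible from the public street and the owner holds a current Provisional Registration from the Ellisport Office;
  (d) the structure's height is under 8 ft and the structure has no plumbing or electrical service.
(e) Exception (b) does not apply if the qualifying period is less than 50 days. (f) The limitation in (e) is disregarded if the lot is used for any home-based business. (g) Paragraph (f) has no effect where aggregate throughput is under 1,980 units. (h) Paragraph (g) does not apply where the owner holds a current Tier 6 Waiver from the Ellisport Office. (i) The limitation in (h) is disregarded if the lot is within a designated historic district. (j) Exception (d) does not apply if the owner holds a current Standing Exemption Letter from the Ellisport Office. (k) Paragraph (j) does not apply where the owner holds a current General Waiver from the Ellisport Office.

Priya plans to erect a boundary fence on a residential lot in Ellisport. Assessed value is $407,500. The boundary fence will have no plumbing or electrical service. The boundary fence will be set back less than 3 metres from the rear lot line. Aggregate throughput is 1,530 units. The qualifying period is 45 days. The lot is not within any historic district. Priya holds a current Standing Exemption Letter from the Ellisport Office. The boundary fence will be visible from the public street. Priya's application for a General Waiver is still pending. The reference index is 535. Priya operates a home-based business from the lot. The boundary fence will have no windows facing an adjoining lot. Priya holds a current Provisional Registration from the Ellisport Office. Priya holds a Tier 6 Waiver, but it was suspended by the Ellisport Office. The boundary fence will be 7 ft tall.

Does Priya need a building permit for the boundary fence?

Exception (a) fails — the rear setback is under 3 m.
Exception (b) is satisfied on its face — assessed value is $407,500, meeting the $341,500 threshold; no windows face an adjoining lot. But applying paragraphs (e)–(i): (e) operates against (b): the qualifying period is 45 days, less than the 50 days limit. (f) would limit (e) — a home-based business operates on the lot — but (g) sets (f) aside: (g) operates against (f): aggregate throughput is 1,530 units, under the 1,980 units limit. (h) is inapplicable (there is no Tier 6 Waiver in force), so (g) stands. Exception (b) does not apply.
Exception (c) fails — the structure will be visible from the street.
Exception (d): the structure's height is 7 ft, under the 8 ft limit; there is no plumbing or electrical service — every condition holds. Turning to paragraphs (j)–(k): (j) operates — a current Standing Exemption Letter is held. (k) is not triggered (there is no General Waiver in force), so (j) stands. Exception (d) does not apply.
No exception is made out. Priya falls within the general rule.

Yes — Priya must obtain a building permit.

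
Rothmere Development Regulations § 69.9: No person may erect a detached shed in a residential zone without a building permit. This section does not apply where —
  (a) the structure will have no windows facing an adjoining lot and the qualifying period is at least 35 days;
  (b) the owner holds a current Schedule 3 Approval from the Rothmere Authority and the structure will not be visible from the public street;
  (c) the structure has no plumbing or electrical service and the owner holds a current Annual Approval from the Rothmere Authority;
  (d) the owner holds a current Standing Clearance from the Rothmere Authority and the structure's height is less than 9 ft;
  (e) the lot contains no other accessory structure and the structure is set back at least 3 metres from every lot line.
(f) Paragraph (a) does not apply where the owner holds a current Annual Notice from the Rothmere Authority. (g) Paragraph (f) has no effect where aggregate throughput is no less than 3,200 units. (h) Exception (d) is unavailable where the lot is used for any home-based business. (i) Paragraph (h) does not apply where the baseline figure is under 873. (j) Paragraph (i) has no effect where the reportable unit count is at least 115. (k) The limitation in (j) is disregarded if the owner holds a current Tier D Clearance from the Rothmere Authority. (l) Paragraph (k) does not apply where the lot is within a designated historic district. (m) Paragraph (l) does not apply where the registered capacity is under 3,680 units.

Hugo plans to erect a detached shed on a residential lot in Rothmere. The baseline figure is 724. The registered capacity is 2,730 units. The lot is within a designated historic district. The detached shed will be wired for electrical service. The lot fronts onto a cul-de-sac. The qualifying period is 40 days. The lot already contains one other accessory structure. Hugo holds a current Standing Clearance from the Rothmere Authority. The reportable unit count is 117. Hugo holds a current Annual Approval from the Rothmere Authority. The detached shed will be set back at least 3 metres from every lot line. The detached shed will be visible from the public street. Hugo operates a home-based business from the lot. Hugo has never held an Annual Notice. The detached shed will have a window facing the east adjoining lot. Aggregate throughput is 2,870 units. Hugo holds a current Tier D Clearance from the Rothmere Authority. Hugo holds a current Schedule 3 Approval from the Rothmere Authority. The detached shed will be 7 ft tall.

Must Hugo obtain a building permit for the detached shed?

Exception (a) fails — a window faces an adjoining lot.
Exception (b) does not apply: the structure will be visible from the street.
Exception (c) requires that the structure has no plumbing or electrical service; but electrical service is planned, so (c) is unavailable.
All of (d)'s requirements are met (a current Standing Clearance is held; the structure's height is 7 ft, less than the 9 ft limit). Applying paragraphs (h)–(m): (h) would limit (d) — a home-based business operates on the lot — but (i) sets (h) aside: (i) operates against (h): the baseline figure is 724, under the 873 limit. (j) is engaged (the reportable unit count is 117, meeting the 115 threshold), but is set aside by (k): (k) operates against (j): a current Tier D Clearance is held. (l) operates (the lot is in a historic district), but is displaced by (m): (m) operates against (l): the registered capacity is 2,730 units, under the 3,680 units limit. (d) remains available.
Exception (e) does not apply: the lot already has another accessory structure.

No — exception (d) applies; Hugo does not need a building permit.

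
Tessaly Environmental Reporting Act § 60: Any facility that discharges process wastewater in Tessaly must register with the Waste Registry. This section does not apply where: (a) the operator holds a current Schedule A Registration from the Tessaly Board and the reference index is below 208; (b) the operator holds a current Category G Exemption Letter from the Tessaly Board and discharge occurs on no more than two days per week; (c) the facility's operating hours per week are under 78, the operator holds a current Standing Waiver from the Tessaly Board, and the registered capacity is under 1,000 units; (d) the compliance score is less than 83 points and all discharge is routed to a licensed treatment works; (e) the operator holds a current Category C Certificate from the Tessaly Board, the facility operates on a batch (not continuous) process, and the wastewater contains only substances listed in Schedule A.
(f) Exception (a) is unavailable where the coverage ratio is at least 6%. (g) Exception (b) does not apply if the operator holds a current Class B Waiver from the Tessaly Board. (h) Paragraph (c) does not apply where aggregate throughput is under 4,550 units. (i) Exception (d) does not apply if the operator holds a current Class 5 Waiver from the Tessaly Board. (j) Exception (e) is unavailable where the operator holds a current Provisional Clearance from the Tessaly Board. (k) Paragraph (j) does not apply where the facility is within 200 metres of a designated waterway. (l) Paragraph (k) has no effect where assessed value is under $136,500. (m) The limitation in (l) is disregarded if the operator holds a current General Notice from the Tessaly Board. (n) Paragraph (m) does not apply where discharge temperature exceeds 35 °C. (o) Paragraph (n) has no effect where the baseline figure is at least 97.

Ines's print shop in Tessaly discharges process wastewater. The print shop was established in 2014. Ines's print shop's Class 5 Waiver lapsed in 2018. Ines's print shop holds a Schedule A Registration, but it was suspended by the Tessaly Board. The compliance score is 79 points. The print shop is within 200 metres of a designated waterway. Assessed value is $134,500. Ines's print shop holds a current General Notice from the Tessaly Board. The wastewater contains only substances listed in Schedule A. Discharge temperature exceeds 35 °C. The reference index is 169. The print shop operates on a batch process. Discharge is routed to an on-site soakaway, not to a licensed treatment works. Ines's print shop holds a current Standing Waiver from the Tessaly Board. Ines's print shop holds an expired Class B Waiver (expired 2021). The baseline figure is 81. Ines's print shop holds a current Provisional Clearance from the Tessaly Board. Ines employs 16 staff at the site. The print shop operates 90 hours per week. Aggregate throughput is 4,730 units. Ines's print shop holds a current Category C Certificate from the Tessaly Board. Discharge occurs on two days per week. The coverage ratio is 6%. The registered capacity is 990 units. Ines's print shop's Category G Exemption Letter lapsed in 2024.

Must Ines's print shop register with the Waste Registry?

Yes — Ines's print shop must register with the Waste Registry.

Exception (a) fails — there is no Schedule A Registration in force.
Exception (b) fails — no current Category G Exemption Letter is held.
Exception (c) requires that the facility's operating hours per week are under 78; but the facility's operating hours per week are 90, not under 78, so (c) is unavailable.
Exception (d) requires that all discharge is routed to a licensed treatment works; but discharge is not routed to a licensed treatment works, so (d) is unavailable.
Exception (e): a current Category C Certificate is held; the facility operates on a batch process; the wastewater is Schedule-A-only — every condition holds. Turning to paragraphs (j)–(o): (j) operates against (e): a current Provisional Clearance is held. (k) would limit (j) — the print shop is within 200 m of a designated waterway — but (l) sets (k) aside: (l) operates against (k): assessed value is $134,500, under the $136,500 limit. (m) would limit (l) — a current General Notice is held — but (n) sets (m) aside: (n) operates against (m): discharge temperature exceeds 35 °C. (o) does not operate here (the baseline figure is 81, short of 97), so (n) stands. (e) is therefore removed.
None of the exceptions is available; § 60 applies in full.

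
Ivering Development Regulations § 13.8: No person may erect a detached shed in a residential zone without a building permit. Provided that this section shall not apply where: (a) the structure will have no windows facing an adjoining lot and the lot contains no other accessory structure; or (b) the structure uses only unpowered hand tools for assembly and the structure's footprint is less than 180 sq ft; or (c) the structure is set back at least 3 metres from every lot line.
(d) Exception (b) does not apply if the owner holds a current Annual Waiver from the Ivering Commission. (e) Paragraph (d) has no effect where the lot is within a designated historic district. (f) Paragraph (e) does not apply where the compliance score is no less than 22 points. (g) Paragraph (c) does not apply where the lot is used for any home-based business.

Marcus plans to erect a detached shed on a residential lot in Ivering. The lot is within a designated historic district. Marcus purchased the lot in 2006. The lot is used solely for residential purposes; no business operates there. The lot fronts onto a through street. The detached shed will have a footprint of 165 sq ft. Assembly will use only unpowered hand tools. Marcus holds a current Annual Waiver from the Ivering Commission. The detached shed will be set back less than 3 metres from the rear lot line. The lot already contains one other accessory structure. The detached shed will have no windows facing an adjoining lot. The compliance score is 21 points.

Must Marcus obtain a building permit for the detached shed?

No — exception (b) applies; Marcus does not need a building permit.

Exception (a) requires that the lot contains no other accessory structure; but the lot already has another accessory structure, so (a) is unavailable.
All of (b)'s requirements are met (assembly uses only hand tools; the structure's footprint is 165 sq ft, less than the 180 sq ft limit). Considering the limiting provisions: (d) would limit (b) — a current Annual Waiver is held — but (e) sets (d) aside: (e) operates against (d): the lot is in a historic district. (f) is inapplicable (the compliance score is 21 points, short of 22 points), so (e) stands. So (b) applies.
Exception (c) requires that the structure is set back at least 3 metres from every lot line; but the rear setback is under 3 m, so (c) is unavailable.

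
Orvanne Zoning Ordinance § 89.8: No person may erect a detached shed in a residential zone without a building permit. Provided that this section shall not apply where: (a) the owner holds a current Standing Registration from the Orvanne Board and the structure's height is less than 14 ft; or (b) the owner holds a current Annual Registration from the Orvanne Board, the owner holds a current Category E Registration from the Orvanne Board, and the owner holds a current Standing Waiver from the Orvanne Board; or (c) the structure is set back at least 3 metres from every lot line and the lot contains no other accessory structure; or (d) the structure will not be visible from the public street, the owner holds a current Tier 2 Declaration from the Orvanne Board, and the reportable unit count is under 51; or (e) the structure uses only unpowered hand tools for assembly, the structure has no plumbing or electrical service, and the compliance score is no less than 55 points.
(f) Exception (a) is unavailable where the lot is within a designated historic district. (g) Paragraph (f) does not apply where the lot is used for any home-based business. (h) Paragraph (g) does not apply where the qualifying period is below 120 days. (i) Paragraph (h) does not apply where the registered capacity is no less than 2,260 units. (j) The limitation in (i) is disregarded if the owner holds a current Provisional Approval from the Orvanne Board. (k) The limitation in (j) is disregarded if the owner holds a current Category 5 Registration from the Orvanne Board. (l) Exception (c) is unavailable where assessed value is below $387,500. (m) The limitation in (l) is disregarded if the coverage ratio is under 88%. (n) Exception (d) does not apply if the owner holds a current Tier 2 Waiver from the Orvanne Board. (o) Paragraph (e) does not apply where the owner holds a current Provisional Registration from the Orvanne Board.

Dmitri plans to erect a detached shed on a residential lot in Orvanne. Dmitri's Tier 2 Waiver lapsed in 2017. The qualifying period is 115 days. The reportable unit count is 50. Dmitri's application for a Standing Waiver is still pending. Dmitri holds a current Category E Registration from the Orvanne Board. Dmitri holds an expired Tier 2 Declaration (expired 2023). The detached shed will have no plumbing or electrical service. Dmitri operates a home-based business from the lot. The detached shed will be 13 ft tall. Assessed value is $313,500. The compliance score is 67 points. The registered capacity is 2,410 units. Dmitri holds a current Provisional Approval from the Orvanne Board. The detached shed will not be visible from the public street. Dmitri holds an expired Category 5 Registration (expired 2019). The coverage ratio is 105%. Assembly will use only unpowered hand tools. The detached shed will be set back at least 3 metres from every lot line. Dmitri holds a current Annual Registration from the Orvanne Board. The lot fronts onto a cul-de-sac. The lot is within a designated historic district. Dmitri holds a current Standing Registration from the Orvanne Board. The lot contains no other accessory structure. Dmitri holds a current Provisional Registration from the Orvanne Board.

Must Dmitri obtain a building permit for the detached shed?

Exception (a)'s conditions are all satisfied: a current Standing Registration is held; the structure's height is 13 ft, less than the 14 ft limit. Turning to paragraphs (f)–(k): (f) operates against (a): the lot is in a historic district. (g) would limit (f) — a home-based business operates on the lot — but (h) sets (g) aside: (h) operates against (g): the qualifying period is 115 days, below the 120 days limit. (i) would limit (h) — the registered capacity is 2,410 units, meeting the 2,260 units threshold — but (j) sets (i) aside: (j) operates against (i): a current Provisional Approval is held. (k) is not engaged (there is no Category 5 Registration in force), so (j) stands. So (a) is unavailable.
Exception (b) does not apply: no current Standing Waiver is held.
Exception (c) is satisfied on its face — the setback is at least 3 m on every side; the lot has no other accessory structure. But applying paragraphs (l)–(m): (l) operates against (c): assessed value is $313,500, below the $387,500 limit. (m) is not engaged (the coverage ratio is 105%, not under 88%), so (l) stands. So (c) is unavailable.
Exception (d) requires that the owner holds a current Tier 2 Declaration from the Orvanne Board; but no current Tier 2 Declaration is held, so (d) is unavailable.
Exception (e) is satisfied on its face — assembly uses only hand tools; there is no plumbing or electrical service; the compliance score is 67 points, meeting the 55 points threshold. Turning to paragraph (o): (o) applies — a current Provisional Registration is held. Exception (e) does not apply.
No exception displaces § 89.8.

Yes — Dmitri must obtain a building permit.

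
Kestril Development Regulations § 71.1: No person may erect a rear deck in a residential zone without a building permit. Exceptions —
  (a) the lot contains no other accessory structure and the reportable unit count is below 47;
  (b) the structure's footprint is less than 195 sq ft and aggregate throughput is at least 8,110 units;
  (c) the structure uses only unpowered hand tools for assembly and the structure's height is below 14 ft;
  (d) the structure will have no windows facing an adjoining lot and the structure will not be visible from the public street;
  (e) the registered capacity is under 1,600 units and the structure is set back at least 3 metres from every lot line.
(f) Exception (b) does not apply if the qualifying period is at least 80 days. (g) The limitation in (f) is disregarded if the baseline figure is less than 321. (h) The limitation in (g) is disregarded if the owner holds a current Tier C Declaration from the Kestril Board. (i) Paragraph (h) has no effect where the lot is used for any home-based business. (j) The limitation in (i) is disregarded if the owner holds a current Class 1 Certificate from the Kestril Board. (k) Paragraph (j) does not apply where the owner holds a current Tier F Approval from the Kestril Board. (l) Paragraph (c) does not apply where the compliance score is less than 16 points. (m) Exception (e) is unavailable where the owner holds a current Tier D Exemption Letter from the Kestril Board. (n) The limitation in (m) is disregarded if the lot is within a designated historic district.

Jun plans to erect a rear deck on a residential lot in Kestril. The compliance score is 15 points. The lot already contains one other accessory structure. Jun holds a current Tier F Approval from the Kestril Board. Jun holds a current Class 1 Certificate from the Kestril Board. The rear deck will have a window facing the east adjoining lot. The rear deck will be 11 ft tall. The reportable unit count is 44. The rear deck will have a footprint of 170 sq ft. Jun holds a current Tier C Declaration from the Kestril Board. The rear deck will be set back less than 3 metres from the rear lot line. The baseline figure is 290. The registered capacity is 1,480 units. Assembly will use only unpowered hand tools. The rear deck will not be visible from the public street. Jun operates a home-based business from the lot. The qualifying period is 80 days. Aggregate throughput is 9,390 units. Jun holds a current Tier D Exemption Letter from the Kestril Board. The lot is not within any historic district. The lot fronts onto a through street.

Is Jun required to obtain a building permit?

Exception (a) fails — the lot already has another accessory structure.
Exception (b)'s conditions are all satisfied: the structure's footprint is 170 sq ft, less than the 195 sq ft limit; aggregate throughput is 9,390 units, meeting the 8,110 units threshold. Under paragraphs (f)–(k): (f) is engaged (the qualifying period is 80 days, meeting the 80 days threshold), but is set aside by (g): (g) applies — the baseline figure is 290, less than the 321 limit. (h) would limit (g) — a current Tier C Declaration is held — but (i) sets (h) aside: (i) operates against (h): a home-based business operates on the lot. (j) would limit (i) — a current Class 1 Certificate is held — but (k) sets (j) aside: (k) operates — a current Tier F Approval is held. (b) remains available.
Exception (c): assembly uses only hand tools; the structure's height is 11 ft, below the 14 ft limit — every condition holds. But: (l) operates — the compliance score is 15 points, less than the 16 points limit. So (c) is unavailable.
Exception (d) does not apply: a window faces an adjoining lot.
Exception (e) fails — the rear setback is under 3 m.

No — exception (b) applies; Jun does not need a building permit.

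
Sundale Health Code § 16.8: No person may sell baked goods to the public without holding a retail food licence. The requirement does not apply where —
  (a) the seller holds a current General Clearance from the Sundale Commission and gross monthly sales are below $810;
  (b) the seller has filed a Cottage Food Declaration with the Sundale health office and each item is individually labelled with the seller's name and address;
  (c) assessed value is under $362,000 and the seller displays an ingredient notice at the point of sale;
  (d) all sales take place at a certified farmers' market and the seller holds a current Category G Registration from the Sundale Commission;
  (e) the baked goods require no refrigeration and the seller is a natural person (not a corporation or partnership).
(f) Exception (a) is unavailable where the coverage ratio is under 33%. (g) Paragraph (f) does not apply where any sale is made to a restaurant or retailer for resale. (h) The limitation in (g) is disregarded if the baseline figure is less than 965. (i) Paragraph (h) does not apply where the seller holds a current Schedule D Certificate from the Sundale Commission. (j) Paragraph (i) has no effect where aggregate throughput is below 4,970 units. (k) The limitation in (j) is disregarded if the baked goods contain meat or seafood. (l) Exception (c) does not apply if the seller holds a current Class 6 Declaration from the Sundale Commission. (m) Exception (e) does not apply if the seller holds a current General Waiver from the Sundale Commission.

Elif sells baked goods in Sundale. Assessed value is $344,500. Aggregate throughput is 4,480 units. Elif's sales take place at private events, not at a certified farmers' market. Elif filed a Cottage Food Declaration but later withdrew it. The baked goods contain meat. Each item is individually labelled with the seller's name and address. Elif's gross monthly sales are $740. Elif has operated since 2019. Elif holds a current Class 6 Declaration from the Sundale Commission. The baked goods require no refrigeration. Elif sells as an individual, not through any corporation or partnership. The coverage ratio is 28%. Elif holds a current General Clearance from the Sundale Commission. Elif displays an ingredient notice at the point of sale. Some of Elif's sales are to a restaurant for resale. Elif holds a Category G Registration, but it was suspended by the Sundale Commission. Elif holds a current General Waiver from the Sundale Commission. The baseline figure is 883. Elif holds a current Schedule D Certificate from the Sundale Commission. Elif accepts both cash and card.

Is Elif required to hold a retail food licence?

Exception (a) is satisfied on its face — a current General Clearance is held; gross monthly sales are $740, below the $810 limit. Under paragraphs (f)–(k): (f) is engaged (the coverage ratio is 28%, under the 33% limit), but is set aside by (g): (g) operates against (f): some sales are to a restaurant for resale. (h) would limit (g) — the baseline figure is 883, less than the 965 limit — but (i) sets (h) aside: (i) operates against (h): a current Schedule D Certificate is held. (j) would limit (i) — aggregate throughput is 4,480 units, below the 4,970 units limit — but (k) sets (j) aside: (k) operates against (j): the baked goods contain meat. So (a) applies.
Exception (b) requires that the seller has filed a Cottage Food Declaration with the Sundale health office; but the Cottage Food Declaration was withdrawn, so (b) is unavailable.
Exception (c) is satisfied on its face — assessed value is $344,500, under the $362,000 limit; an ingredient notice is displayed. But applying paragraph (l): (l) operates against (c): a current Class 6 Declaration is held. (c) is therefore removed.
Exception (d) fails — sales are at private events, not a certified farmers' market.
Exception (e)'s conditions are all satisfied: the baked goods are shelf-stable; the seller is a natural person. However, paragraph (m) must be considered: (m) operates against (e): a current General Waiver is held. (e) is therefore removed.

No — exception (a) applies; Elif is not required to hold a retail food licence.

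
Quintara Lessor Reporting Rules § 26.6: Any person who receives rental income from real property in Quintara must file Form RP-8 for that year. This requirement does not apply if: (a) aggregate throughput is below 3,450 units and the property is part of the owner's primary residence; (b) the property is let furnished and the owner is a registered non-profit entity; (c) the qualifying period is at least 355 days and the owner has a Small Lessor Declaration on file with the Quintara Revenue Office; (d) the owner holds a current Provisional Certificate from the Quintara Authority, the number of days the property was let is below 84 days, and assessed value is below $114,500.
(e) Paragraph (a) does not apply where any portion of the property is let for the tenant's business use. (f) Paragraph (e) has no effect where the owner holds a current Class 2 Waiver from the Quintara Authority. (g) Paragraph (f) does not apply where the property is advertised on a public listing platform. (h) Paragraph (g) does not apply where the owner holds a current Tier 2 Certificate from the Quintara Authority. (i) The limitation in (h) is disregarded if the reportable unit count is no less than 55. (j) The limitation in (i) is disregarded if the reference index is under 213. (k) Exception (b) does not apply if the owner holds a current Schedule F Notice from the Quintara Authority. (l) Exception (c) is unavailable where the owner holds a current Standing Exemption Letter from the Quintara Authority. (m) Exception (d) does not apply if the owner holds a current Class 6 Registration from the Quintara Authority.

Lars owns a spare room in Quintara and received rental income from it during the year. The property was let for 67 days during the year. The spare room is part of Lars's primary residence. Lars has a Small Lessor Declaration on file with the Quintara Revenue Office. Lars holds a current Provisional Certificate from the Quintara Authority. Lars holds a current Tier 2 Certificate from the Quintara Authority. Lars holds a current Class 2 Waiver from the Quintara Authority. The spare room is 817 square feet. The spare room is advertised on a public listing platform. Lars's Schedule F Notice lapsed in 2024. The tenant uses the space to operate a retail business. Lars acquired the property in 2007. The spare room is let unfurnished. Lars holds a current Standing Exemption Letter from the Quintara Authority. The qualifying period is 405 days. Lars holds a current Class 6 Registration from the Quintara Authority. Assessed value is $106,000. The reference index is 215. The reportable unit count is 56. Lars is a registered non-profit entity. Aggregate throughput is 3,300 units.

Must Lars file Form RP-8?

Yes — Lars must file Form RP-8.

Exception (a): aggregate throughput is 3,300 units, below the 3,450 units limit; the spare room is part of the primary residence — every condition holds. But: (e) operates against (a): the space is let for business use. (f) is engaged (a current Class 2 Waiver is held), but yields to (g): (g) operates against (f): the property is publicly advertised. (h) operates (a current Tier 2 Certificate is held), but is itself disapplied by (i): (i) operates against (h): the reportable unit count is 56, meeting the 55 threshold. (j), which would lift (i), is inapplicable — the reference index is 215, not under 213. Exception (a) does not apply.
Exception (b) does not apply: the property is let unfurnished.
All of (c)'s requirements are met (the qualifying period is 405 days, meeting the 355 days threshold; a Small Lessor Declaration is on file). But applying paragraph (l): (l) operates against (c): a current Standing Exemption Letter is held. Exception (c) does not apply.
Exception (d) is satisfied on its face — a current Provisional Certificate is held; the number of days the property was let is 67 days, below the 84 days limit; assessed value is $106,000, below the $114,500 limit. However, paragraph (m) must be considered: (m) operates against (d): a current Class 6 Registration is held. Exception (d) does not apply.
No exception is made out. Lars falls within the general rule.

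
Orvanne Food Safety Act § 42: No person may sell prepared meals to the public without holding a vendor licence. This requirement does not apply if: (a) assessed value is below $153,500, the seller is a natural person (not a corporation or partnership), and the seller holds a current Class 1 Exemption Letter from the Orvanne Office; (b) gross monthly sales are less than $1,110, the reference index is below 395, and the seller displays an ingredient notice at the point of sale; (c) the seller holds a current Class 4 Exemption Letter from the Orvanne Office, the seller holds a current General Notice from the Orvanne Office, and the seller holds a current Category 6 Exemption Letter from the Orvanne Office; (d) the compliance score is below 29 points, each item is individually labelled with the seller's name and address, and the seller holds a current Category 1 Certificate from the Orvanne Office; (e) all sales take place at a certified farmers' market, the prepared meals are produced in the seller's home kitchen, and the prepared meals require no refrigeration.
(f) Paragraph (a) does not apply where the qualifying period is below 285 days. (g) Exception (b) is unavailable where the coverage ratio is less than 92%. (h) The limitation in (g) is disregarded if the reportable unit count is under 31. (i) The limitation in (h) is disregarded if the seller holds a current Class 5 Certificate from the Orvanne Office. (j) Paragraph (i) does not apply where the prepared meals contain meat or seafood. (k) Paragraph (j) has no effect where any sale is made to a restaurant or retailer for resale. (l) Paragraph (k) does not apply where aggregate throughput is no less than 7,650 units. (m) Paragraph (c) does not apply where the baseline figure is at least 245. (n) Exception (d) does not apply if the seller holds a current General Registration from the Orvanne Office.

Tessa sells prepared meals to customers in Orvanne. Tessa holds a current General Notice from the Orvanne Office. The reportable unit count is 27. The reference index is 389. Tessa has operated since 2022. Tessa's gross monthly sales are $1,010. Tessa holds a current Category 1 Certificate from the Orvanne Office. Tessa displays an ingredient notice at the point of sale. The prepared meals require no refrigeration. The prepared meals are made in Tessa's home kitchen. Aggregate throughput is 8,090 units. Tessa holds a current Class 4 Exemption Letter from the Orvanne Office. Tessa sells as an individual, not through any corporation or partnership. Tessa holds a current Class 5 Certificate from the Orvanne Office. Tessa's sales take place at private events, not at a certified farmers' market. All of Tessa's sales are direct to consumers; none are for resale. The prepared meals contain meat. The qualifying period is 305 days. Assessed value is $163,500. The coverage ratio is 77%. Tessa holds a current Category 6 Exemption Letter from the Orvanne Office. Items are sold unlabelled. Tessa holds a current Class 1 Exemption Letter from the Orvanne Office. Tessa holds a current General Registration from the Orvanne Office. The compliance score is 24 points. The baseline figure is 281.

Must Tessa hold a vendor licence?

Exception (a) does not apply: assessed value is $163,500, not below $153,500.
Exception (b) is satisfied on its face — gross monthly sales are $1,010, less than the $1,110 limit; the reference index is 389, below the 395 limit; an ingredient notice is displayed. Considering the limiting provisions: (g) is triggered (the coverage ratio is 77%, less than the 92% limit), but is displaced by (h): (h) operates against (g): the reportable unit count is 27, under the 31 limit. (i) is triggered (a current Class 5 Certificate is held), but is itself disapplied by (j): (j) applies — the prepared meals contain meat. (k) does not operate here (no sales are for resale), so (j) stands. (b) remains available.
All of (c)'s requirements are met (a current Class 4 Exemption Letter is held; a current General Notice is held; a current Category 6 Exemption Letter is held). Turning to paragraph (m): (m) operates against (c): the baseline figure is 281, meeting the 245 threshold. So (c) is unavailable.
Exception (d) fails — items are sold unlabelled.
Exception (e) does not apply: sales are at private events, not a certified farmers' market.

No — exception (b) applies; Tessa is not required to hold a vendor licence.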